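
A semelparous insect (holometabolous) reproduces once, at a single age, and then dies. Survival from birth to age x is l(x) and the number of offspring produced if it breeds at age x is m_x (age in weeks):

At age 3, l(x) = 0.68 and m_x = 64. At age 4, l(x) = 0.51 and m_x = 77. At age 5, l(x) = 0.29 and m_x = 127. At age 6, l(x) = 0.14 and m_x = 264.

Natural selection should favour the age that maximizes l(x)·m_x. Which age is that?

3

Expected offspring if breeding at age x = l(x) × m_x:
  age 3: 0.68 × 64 = 43.520
  age 4: 0.51 × 77 = 39.270
  age 5: 0.29 × 127 = 36.830
  age 6: 0.14 × 264 = 36.960
Maximum at age 3 (43.520).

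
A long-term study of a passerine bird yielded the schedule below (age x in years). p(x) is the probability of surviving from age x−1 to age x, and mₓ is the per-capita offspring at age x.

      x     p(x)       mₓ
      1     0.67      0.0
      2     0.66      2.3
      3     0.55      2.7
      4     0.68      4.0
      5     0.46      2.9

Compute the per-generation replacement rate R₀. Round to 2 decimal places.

2.56

Survivorship from birth: l_x = p_1·p_2·…·p_x.
  l_1 = 0.67000
  l_2 = 0.44220
  l_3 = 0.24321
  l_4 = 0.16538
  l_5 = 0.07608
R₀ = Σ l_x mₓ:
  age 1: 0.67000 × 0.0 = 0.0000
  age 2: 0.44220 × 2.3 = 1.0171
  age 3: 0.24321 × 2.7 = 0.6567
  age 4: 0.16538 × 4.0 = 0.6615
  age 5: 0.07608 × 2.9 = 0.2206
R₀ = 0.0000 + 1.0171 + 0.6567 + 0.6615 + 0.2206 = 2.5559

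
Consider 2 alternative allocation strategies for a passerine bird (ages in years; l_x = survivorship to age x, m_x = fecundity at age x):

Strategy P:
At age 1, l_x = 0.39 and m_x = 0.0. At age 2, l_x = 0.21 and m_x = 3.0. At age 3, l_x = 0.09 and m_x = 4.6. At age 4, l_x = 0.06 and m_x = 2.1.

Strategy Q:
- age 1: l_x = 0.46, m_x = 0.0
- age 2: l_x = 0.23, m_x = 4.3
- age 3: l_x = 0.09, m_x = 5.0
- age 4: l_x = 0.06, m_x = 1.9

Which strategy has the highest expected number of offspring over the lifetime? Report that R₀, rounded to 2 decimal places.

1.55

Strategy P: R₀ = 0.39×0.0 + 0.21×3.0 + 0.09×4.6 + 0.06×2.1 = 1.1700
Strategy Q: R₀ = 0.46×0.0 + 0.23×4.3 + 0.09×5.0 + 0.06×1.9 = 1.5530
Highest R₀: strategy Q with 1.5530.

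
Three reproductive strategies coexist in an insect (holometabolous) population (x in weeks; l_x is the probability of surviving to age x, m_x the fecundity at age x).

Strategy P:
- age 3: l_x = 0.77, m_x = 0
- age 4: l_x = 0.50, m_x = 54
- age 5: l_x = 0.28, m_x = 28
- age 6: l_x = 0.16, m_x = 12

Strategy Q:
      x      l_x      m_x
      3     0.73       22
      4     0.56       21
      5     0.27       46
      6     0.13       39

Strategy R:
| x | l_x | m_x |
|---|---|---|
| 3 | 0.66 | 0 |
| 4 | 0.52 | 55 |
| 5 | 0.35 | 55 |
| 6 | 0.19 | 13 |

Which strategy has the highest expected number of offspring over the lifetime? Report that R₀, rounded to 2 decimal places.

50.32

Strategy P: R₀ = 0.77×0 + 0.50×54 + 0.28×28 + 0.16×12 = 36.7600
Strategy Q: R₀ = 0.73×22 + 0.56×21 + 0.27×46 + 0.13×39 = 45.3100
Strategy R: R₀ = 0.66×0 + 0.52×55 + 0.35×55 + 0.19×13 = 50.3200
Highest R₀: strategy R with 50.3200.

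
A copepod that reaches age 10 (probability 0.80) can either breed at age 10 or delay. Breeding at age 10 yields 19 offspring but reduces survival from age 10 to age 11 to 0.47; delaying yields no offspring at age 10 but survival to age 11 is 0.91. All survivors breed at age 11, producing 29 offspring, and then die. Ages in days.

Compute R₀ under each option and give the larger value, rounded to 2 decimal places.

breed at age 10: R₀ = 0.80 × (19 + 0.47 × 29) = 0.80 × 32.6300 = 26.1040
delay to age 11: R₀ = 0.80 × (0.91 × 29) = 0.80 × 26.3900 = 21.1120
Higher: breed at age 10 (26.1040).

26.10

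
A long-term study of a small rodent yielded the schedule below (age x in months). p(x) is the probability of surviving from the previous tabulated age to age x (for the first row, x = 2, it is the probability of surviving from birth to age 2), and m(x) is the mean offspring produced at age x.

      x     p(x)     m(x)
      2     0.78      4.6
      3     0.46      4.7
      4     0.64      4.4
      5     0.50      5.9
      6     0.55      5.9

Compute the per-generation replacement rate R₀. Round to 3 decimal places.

Survivorship from birth: l_x = p_2·p_3·…·p_x.
  l_2 = 0.78000
  l_3 = 0.35880
  l_4 = 0.22963
  l_5 = 0.11482
  l_6 = 0.06315
R₀ = Σ l_x m(x):
  age 2: 0.78000 × 4.6 = 3.5880
  age 3: 0.35880 × 4.7 = 1.6864
  age 4: 0.22963 × 4.4 = 1.0104
  age 5: 0.11482 × 5.9 = 0.6774
  age 6: 0.06315 × 5.9 = 0.3726
R₀ = 3.5880 + 1.6864 + 1.0104 + 0.6774 + 0.3726 = 7.3348

7.335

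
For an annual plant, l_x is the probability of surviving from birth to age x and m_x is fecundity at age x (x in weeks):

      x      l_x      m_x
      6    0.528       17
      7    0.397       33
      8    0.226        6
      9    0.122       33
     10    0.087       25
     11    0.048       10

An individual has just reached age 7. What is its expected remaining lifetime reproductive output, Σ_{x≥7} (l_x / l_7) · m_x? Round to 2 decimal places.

53.24

l_7 = 0.397. Conditional survival from age 7 to x is l_x / l_7.
  x=7: (0.397/0.397) × 33 = 33.0000
  x=8: (0.226/0.397) × 6 = 3.4156
  x=9: (0.122/0.397) × 33 = 10.1411
  x=10: (0.087/0.397) × 25 = 5.4786
  x=11: (0.048/0.397) × 10 = 1.2091
Sum = 33.0000 + 3.4156 + 10.1411 + 5.4786 + 1.2091 = 53.2443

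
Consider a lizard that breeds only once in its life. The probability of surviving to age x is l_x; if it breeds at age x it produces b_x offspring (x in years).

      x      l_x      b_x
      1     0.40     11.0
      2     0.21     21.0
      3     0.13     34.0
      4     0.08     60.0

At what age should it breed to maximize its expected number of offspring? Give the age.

4

Expected offspring if breeding at age x = l_x × b_x:
  age 1: 0.40 × 11.0 = 4.400
  age 2: 0.21 × 21.0 = 4.410
  age 3: 0.13 × 34.0 = 4.420
  age 4: 0.08 × 60.0 = 4.800
Maximum at age 4 (4.800).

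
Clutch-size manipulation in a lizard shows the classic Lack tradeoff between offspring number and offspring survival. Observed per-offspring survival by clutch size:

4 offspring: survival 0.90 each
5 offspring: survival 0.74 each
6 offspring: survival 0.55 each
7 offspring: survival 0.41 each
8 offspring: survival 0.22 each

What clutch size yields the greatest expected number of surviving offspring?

Expected surviving offspring = c × s(c):
  c=4: 4 × 0.90 = 3.600
  c=5: 5 × 0.74 = 3.700
  c=6: 6 × 0.55 = 3.300
  c=7: 7 × 0.41 = 2.870
  c=8: 8 × 0.22 = 1.760
Maximum at c = 5 (3.700 surviving offspring).

5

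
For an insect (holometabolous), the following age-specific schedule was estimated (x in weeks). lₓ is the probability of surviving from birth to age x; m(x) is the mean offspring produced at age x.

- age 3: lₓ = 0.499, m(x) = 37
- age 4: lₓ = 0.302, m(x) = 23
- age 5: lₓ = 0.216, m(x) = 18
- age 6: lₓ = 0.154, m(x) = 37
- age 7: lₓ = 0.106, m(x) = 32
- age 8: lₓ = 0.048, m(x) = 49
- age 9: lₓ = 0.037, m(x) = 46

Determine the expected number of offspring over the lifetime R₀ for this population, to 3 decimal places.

R₀ = Σ lₓ m(x):
  age 3: 0.499 × 37 = 18.4630
  age 4: 0.302 × 23 = 6.9460
  age 5: 0.216 × 18 = 3.8880
  age 6: 0.154 × 37 = 5.6980
  age 7: 0.106 × 32 = 3.3920
  age 8: 0.048 × 49 = 2.3520
  age 9: 0.037 × 46 = 1.7020
R₀ = 18.4630 + 6.9460 + 3.8880 + 5.6980 + 3.3920 + 2.3520 + 1.7020 = 42.4410

42.441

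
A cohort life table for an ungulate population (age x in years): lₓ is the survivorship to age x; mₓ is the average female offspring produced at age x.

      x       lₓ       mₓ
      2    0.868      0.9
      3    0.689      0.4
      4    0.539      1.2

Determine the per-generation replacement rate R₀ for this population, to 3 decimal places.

R₀ = Σ lₓ mₓ:
  age 2: 0.868 × 0.9 = 0.7812
  age 3: 0.689 × 0.4 = 0.2756
  age 4: 0.539 × 1.2 = 0.6468
R₀ = 0.7812 + 0.2756 + 0.6468 = 1.7036

1.704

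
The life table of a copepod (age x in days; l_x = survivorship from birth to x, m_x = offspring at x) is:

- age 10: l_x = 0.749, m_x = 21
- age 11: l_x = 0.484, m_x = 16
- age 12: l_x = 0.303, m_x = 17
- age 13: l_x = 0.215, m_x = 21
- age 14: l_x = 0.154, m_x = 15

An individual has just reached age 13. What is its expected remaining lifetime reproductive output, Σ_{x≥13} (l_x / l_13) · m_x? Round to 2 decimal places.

31.74

l_13 = 0.215. Conditional survival from age 13 to x is l_x / l_13.
  x=13: (0.215/0.215) × 21 = 21.0000
  x=14: (0.154/0.215) × 15 = 10.7442
Sum = 21.0000 + 10.7442 = 31.7442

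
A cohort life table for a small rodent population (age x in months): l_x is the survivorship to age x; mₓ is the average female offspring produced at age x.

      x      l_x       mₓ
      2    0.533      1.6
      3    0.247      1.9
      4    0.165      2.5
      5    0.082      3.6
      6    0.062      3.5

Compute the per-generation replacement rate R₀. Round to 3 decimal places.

2.247

R₀ = Σ l_x mₓ:
  age 2: 0.533 × 1.6 = 0.8528
  age 3: 0.247 × 1.9 = 0.4693
  age 4: 0.165 × 2.5 = 0.4125
  age 5: 0.082 × 3.6 = 0.2952
  age 6: 0.062 × 3.5 = 0.2170
R₀ = 0.8528 + 0.4693 + 0.4125 + 0.2952 + 0.2170 = 2.2468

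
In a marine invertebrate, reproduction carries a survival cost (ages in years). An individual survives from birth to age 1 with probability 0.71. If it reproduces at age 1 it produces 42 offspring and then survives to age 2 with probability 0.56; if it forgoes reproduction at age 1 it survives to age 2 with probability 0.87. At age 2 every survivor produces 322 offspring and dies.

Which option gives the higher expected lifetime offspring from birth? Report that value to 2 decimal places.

breed at age 1: R₀ = 0.71 × (42 + 0.56 × 322) = 0.71 × 222.3200 = 157.8472
delay to age 2: R₀ = 0.71 × (0.87 × 322) = 0.71 × 280.1400 = 198.8994
Higher: delay to age 2 (198.8994).

198.90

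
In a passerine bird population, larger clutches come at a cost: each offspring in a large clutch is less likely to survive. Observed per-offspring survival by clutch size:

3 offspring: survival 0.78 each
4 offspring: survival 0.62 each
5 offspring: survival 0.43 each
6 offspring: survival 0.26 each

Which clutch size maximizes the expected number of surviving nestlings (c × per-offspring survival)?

Expected surviving nestlings = c × s(c):
  c=3: 3 × 0.78 = 2.340
  c=4: 4 × 0.62 = 2.480
  c=5: 5 × 0.43 = 2.150
  c=6: 6 × 0.26 = 1.560
Maximum at c = 4 (2.480 surviving nestlings).

4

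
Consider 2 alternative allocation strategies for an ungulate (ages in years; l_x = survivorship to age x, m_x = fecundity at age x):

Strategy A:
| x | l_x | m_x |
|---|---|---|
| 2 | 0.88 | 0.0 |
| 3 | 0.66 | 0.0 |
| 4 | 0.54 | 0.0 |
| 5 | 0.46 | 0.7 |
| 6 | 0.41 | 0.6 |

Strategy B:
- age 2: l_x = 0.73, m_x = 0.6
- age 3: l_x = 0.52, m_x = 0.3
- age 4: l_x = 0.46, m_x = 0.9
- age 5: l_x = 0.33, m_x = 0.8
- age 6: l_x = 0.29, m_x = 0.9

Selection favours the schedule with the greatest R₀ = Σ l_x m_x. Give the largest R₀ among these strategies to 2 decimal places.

Strategy A: R₀ = 0.88×0.0 + 0.66×0.0 + 0.54×0.0 + 0.46×0.7 + 0.41×0.6 = 0.5680
Strategy B: R₀ = 0.73×0.6 + 0.52×0.3 + 0.46×0.9 + 0.33×0.8 + 0.29×0.9 = 1.5330
Highest R₀: strategy B with 1.5330.

1.53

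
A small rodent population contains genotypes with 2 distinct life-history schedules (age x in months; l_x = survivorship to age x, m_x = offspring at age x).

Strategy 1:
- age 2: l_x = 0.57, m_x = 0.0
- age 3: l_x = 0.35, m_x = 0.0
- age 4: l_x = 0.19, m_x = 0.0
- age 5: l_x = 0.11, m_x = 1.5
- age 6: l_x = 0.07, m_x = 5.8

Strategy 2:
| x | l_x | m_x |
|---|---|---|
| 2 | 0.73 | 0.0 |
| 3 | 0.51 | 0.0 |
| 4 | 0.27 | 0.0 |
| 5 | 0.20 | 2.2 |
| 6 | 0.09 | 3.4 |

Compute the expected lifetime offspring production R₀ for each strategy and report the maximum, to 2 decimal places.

Strategy 1: R₀ = 0.57×0.0 + 0.35×0.0 + 0.19×0.0 + 0.11×1.5 + 0.07×5.8 = 0.5710
Strategy 2: R₀ = 0.73×0.0 + 0.51×0.0 + 0.27×0.0 + 0.20×2.2 + 0.09×3.4 = 0.7460
Highest R₀: strategy 2 with 0.7460.

0.75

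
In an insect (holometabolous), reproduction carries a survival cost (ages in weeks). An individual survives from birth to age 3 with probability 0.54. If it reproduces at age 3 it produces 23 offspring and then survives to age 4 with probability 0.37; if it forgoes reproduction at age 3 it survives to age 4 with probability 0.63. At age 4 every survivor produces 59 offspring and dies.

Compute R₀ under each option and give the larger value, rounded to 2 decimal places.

breed at age 3: R₀ = 0.54 × (23 + 0.37 × 59) = 0.54 × 44.8300 = 24.2082
delay to age 4: R₀ = 0.54 × (0.63 × 59) = 0.54 × 37.1700 = 20.0718
Higher: breed at age 3 (24.2082).

24.21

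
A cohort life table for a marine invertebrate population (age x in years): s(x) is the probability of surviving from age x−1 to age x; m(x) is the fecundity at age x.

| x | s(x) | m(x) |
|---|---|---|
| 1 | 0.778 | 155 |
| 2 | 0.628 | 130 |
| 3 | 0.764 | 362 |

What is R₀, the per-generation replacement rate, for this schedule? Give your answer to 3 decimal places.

Survivorship from birth: l_x = s_1·s_2·…·s_x.
  l_1 = 0.77800
  l_2 = 0.48858
  l_3 = 0.37328
R₀ = Σ l_x m(x):
  age 1: 0.77800 × 155 = 120.5900
  age 2: 0.48858 × 130 = 63.5154
  age 3: 0.37328 × 362 = 135.1274
R₀ = 120.5900 + 63.5154 + 135.1274 = 319.2328

319.233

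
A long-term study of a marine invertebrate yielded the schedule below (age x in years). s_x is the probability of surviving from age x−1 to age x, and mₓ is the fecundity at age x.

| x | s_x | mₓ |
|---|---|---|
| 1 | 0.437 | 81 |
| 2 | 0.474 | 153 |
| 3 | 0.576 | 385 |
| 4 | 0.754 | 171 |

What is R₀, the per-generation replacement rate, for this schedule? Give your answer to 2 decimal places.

128.41

Survivorship from birth: l_x = s_1·s_2·…·s_x.
  l_1 = 0.43700
  l_2 = 0.20714
  l_3 = 0.11931
  l_4 = 0.08996
R₀ = Σ l_x mₓ:
  age 1: 0.43700 × 81 = 35.3970
  age 2: 0.20714 × 153 = 31.6924
  age 3: 0.11931 × 385 = 45.9344
  age 4: 0.08996 × 171 = 15.3832
R₀ = 35.3970 + 31.6924 + 45.9344 + 15.3832 = 128.4069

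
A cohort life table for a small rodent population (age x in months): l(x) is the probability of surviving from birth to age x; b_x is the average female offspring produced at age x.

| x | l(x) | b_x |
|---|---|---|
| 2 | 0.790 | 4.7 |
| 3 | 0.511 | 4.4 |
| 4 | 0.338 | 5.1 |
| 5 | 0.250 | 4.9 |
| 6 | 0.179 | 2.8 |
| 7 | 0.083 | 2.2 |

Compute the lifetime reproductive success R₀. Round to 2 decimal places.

R₀ = Σ l(x) b_x:
  age 2: 0.790 × 4.7 = 3.7130
  age 3: 0.511 × 4.4 = 2.2484
  age 4: 0.338 × 5.1 = 1.7238
  age 5: 0.250 × 4.9 = 1.2250
  age 6: 0.179 × 2.8 = 0.5012
  age 7: 0.083 × 2.2 = 0.1826
R₀ = 3.7130 + 2.2484 + 1.7238 + 1.2250 + 0.5012 + 0.1826 = 9.5940

9.59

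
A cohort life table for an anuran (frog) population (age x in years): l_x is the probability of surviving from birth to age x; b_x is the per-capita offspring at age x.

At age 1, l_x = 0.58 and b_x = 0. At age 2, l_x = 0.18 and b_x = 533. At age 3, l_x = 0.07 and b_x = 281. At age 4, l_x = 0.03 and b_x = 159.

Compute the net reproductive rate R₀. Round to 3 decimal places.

R₀ = Σ l_x b_x:
  age 1: 0.58 × 0 = 0.0000
  age 2: 0.18 × 533 = 95.9400
  age 3: 0.07 × 281 = 19.6700
  age 4: 0.03 × 159 = 4.7700
R₀ = 0.0000 + 95.9400 + 19.6700 + 4.7700 = 120.3800

120.380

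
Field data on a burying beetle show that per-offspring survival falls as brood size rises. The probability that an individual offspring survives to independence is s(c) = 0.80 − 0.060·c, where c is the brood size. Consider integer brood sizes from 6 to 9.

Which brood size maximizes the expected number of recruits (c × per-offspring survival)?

Expected recruits = c × s(c):
  c=6: 6 × 0.440 = 2.640
  c=7: 7 × 0.380 = 2.660
  c=8: 8 × 0.320 = 2.560
  c=9: 9 × 0.260 = 2.340
Maximum at c = 7 (2.660 recruits).

7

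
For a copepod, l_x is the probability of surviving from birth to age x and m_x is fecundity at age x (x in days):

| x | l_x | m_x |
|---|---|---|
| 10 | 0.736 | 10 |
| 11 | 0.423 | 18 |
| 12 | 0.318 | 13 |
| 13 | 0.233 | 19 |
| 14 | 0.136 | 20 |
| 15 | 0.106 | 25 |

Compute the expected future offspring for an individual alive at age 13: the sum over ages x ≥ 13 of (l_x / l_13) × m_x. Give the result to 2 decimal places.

42.05

l_13 = 0.233. Conditional survival from age 13 to x is l_x / l_13.
  x=13: (0.233/0.233) × 19 = 19.0000
  x=14: (0.136/0.233) × 20 = 11.6738
  x=15: (0.106/0.233) × 25 = 11.3734
Sum = 19.0000 + 11.6738 + 11.3734 = 42.0472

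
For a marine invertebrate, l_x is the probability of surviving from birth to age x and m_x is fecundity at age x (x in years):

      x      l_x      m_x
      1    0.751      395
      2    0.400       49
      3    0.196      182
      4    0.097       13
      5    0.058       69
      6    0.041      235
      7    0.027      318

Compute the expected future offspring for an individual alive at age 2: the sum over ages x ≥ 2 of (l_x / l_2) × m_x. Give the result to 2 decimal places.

l_2 = 0.400. Conditional survival from age 2 to x is l_x / l_2.
  x=2: (0.400/0.400) × 49 = 49.0000
  x=3: (0.196/0.400) × 182 = 89.1800
  x=4: (0.097/0.400) × 13 = 3.1525
  x=5: (0.058/0.400) × 69 = 10.0050
  x=6: (0.041/0.400) × 235 = 24.0875
  x=7: (0.027/0.400) × 318 = 21.4650
Sum = 49.0000 + 89.1800 + 3.1525 + 10.0050 + 24.0875 + 21.4650 = 196.8900

196.89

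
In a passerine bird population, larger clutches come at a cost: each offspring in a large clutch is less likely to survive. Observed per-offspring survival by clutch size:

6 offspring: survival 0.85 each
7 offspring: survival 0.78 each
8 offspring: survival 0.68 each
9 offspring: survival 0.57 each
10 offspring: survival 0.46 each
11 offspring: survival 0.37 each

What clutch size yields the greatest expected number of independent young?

7

Expected independent young = c × s(c):
  c=6: 6 × 0.85 = 5.100
  c=7: 7 × 0.78 = 5.460
  c=8: 8 × 0.68 = 5.440
  c=9: 9 × 0.57 = 5.130
  c=10: 10 × 0.46 = 4.600
  c=11: 11 × 0.37 = 4.070
Maximum at c = 7 (5.460 independent young).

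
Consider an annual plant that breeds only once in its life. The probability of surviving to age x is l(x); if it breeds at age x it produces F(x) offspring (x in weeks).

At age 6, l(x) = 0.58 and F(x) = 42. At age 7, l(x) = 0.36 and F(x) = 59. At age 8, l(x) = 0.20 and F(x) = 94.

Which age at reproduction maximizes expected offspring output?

6

Expected offspring if breeding at age x = l(x) × F(x):
  age 6: 0.58 × 42 = 24.360
  age 7: 0.36 × 59 = 21.240
  age 8: 0.20 × 94 = 18.800
Maximum at age 6 (24.360).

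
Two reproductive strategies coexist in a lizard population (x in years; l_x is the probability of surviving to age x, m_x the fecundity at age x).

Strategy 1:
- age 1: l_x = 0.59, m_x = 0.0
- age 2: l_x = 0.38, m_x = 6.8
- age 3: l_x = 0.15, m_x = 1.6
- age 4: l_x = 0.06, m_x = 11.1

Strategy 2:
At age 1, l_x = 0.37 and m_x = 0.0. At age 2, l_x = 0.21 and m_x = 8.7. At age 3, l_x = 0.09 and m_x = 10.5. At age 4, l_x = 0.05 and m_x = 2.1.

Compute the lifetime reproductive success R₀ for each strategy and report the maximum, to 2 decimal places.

Strategy 1: R₀ = 0.59×0.0 + 0.38×6.8 + 0.15×1.6 + 0.06×11.1 = 3.4900
Strategy 2: R₀ = 0.37×0.0 + 0.21×8.7 + 0.09×10.5 + 0.05×2.1 = 2.8770
Highest R₀: strategy 1 with 3.4900.

3.49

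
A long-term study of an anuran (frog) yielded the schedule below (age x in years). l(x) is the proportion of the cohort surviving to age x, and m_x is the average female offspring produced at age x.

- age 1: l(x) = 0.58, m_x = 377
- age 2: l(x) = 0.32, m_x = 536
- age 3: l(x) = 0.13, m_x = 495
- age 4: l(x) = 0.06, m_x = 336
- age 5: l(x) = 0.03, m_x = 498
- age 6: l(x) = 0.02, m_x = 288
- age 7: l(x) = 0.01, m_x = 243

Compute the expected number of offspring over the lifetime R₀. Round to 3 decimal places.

497.820

R₀ = Σ l(x) m_x:
  age 1: 0.58 × 377 = 218.6600
  age 2: 0.32 × 536 = 171.5200
  age 3: 0.13 × 495 = 64.3500
  age 4: 0.06 × 336 = 20.1600
  age 5: 0.03 × 498 = 14.9400
  age 6: 0.02 × 288 = 5.7600
  age 7: 0.01 × 243 = 2.4300
R₀ = 218.6600 + 171.5200 + 64.3500 + 20.1600 + 14.9400 + 5.7600 + 2.4300 = 497.8200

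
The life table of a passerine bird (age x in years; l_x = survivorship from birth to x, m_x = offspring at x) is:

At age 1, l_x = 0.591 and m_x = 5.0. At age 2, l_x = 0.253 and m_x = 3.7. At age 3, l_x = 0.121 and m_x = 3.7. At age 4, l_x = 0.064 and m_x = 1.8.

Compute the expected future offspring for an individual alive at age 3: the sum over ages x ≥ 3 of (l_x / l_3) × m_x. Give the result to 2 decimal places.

4.65

l_3 = 0.121. Conditional survival from age 3 to x is l_x / l_3.
  x=3: (0.121/0.121) × 3.7 = 3.7000
  x=4: (0.064/0.121) × 1.8 = 0.9521
Sum = 3.7000 + 0.9521 = 4.6521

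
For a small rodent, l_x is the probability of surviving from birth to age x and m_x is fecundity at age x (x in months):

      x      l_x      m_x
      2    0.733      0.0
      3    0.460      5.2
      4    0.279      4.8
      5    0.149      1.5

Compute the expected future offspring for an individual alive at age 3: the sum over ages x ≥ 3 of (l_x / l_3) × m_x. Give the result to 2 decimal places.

l_3 = 0.460. Conditional survival from age 3 to x is l_x / l_3.
  x=3: (0.460/0.460) × 5.2 = 5.2000
  x=4: (0.279/0.460) × 4.8 = 2.9113
  x=5: (0.149/0.460) × 1.5 = 0.4859
Sum = 5.2000 + 2.9113 + 0.4859 = 8.5972

8.60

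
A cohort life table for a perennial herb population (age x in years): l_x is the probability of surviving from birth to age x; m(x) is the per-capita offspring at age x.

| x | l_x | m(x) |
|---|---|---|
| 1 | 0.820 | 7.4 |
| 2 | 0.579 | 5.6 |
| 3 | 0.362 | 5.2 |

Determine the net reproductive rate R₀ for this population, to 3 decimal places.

R₀ = Σ l_x m(x):
  age 1: 0.820 × 7.4 = 6.0680
  age 2: 0.579 × 5.6 = 3.2424
  age 3: 0.362 × 5.2 = 1.8824
R₀ = 6.0680 + 3.2424 + 1.8824 = 11.1928

11.193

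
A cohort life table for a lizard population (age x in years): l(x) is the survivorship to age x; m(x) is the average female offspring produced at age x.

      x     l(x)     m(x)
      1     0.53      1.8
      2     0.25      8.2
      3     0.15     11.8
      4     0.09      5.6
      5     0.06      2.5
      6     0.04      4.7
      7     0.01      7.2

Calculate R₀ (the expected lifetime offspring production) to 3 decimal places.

R₀ = Σ l(x) m(x):
  age 1: 0.53 × 1.8 = 0.9540
  age 2: 0.25 × 8.2 = 2.0500
  age 3: 0.15 × 11.8 = 1.7700
  age 4: 0.09 × 5.6 = 0.5040
  age 5: 0.06 × 2.5 = 0.1500
  age 6: 0.04 × 4.7 = 0.1880
  age 7: 0.01 × 7.2 = 0.0720
R₀ = 0.9540 + 2.0500 + 1.7700 + 0.5040 + 0.1500 + 0.1880 + 0.0720 = 5.6880

5.688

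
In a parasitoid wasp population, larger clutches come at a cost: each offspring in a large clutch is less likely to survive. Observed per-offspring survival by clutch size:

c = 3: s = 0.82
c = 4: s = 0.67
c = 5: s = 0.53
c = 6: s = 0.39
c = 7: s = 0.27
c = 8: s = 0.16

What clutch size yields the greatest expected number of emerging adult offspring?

4

Expected emerging adult offspring = c × s(c):
  c=3: 3 × 0.82 = 2.460
  c=4: 4 × 0.67 = 2.680
  c=5: 5 × 0.53 = 2.650
  c=6: 6 × 0.39 = 2.340
  c=7: 7 × 0.27 = 1.890
  c=8: 8 × 0.16 = 1.280
Maximum at c = 4 (2.680 emerging adult offspring).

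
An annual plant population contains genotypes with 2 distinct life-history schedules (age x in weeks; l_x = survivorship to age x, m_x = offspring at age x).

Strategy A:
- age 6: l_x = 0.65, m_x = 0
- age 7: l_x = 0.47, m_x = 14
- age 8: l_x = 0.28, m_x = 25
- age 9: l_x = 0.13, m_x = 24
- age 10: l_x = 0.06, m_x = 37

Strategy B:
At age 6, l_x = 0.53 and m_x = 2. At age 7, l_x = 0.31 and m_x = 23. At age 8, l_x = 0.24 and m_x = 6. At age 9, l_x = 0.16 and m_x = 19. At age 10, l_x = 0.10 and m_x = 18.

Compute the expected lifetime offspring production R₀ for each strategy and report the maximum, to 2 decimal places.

Strategy A: R₀ = 0.65×0 + 0.47×14 + 0.28×25 + 0.13×24 + 0.06×37 = 18.9200
Strategy B: R₀ = 0.53×2 + 0.31×23 + 0.24×6 + 0.16×19 + 0.10×18 = 14.4700
Highest R₀: strategy A with 18.9200.

18.92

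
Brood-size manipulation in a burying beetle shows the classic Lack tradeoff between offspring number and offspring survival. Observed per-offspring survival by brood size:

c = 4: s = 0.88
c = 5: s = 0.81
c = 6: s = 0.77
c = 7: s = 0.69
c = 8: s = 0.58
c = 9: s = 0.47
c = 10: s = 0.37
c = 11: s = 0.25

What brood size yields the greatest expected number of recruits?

Expected recruits = c × s(c):
  c=4: 4 × 0.88 = 3.520
  c=5: 5 × 0.81 = 4.050
  c=6: 6 × 0.77 = 4.620
  c=7: 7 × 0.69 = 4.830
  c=8: 8 × 0.58 = 4.640
  c=9: 9 × 0.47 = 4.230
  c=10: 10 × 0.37 = 3.700
  c=11: 11 × 0.25 = 2.750
Maximum at c = 7 (4.830 recruits).

7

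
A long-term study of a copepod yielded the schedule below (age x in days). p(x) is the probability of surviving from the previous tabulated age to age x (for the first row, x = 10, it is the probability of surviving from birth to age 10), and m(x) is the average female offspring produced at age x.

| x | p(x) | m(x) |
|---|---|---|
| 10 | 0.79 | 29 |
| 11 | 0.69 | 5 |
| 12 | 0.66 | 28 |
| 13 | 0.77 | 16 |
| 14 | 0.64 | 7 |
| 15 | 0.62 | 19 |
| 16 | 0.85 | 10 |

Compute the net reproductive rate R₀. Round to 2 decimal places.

44.41

Survivorship from birth: l_x = p_10·p_11·…·p_x.
  l_10 = 0.79000
  l_11 = 0.54510
  l_12 = 0.35977
  l_13 = 0.27702
  l_14 = 0.17729
  l_15 = 0.10992
  l_16 = 0.09343
R₀ = Σ l_x m(x):
  age 10: 0.79000 × 29 = 22.9100
  age 11: 0.54510 × 5 = 2.7255
  age 12: 0.35977 × 28 = 10.0736
  age 13: 0.27702 × 16 = 4.4323
  age 14: 0.17729 × 7 = 1.2410
  age 15: 0.10992 × 19 = 2.0885
  age 16: 0.09343 × 10 = 0.9343
R₀ = 22.9100 + 2.7255 + 10.0736 + 4.4323 + 1.2410 + 2.0885 + 0.9343 = 44.4052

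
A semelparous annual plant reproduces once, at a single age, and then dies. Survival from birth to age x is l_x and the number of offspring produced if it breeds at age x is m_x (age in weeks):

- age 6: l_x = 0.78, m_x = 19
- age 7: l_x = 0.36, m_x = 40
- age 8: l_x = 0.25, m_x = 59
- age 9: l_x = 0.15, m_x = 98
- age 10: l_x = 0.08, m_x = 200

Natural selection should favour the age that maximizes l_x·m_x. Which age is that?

10

Expected offspring if breeding at age x = l_x × m_x:
  age 6: 0.78 × 19 = 14.820
  age 7: 0.36 × 40 = 14.400
  age 8: 0.25 × 59 = 14.750
  age 9: 0.15 × 98 = 14.700
  age 10: 0.08 × 200 = 16.000
Maximum at age 10 (16.000).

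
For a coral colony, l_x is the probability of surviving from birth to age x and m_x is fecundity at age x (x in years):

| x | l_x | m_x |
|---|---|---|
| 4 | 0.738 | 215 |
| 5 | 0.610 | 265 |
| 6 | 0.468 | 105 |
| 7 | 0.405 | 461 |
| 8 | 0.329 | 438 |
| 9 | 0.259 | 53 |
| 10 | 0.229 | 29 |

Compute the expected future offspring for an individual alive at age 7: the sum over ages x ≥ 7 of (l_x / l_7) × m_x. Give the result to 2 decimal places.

l_7 = 0.405. Conditional survival from age 7 to x is l_x / l_7.
  x=7: (0.405/0.405) × 461 = 461.0000
  x=8: (0.329/0.405) × 438 = 355.8074
  x=9: (0.259/0.405) × 53 = 33.8938
  x=10: (0.229/0.405) × 29 = 16.3975
Sum = 461.0000 + 355.8074 + 33.8938 + 16.3975 = 867.0988

867.10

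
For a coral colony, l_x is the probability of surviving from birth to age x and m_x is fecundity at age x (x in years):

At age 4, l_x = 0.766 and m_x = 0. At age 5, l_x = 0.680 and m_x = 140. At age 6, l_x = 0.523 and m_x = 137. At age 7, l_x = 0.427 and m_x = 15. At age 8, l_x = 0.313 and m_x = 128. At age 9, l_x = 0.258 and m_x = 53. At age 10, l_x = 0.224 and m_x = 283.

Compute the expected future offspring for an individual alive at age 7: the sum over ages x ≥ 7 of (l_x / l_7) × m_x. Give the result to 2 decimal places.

l_7 = 0.427. Conditional survival from age 7 to x is l_x / l_7.
  x=7: (0.427/0.427) × 15 = 15.0000
  x=8: (0.313/0.427) × 128 = 93.8267
  x=9: (0.258/0.427) × 53 = 32.0234
  x=10: (0.224/0.427) × 283 = 148.4590
Sum = 15.0000 + 93.8267 + 32.0234 + 148.4590 = 289.3091

289.31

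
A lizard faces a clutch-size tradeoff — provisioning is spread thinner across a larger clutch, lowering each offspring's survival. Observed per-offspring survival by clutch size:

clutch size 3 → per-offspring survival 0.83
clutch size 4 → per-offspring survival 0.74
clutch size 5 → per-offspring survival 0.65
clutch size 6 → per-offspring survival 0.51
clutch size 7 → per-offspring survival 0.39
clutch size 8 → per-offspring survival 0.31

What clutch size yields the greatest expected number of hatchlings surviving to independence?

5

Expected hatchlings surviving to independence = c × s(c):
  c=3: 3 × 0.83 = 2.490
  c=4: 4 × 0.74 = 2.960
  c=5: 5 × 0.65 = 3.250
  c=6: 6 × 0.51 = 3.060
  c=7: 7 × 0.39 = 2.730
  c=8: 8 × 0.31 = 2.480
Maximum at c = 5 (3.250 hatchlings surviving to independence).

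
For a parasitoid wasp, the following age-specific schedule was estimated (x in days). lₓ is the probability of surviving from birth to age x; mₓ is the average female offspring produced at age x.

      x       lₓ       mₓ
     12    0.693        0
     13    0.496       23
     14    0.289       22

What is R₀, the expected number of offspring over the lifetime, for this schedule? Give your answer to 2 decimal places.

17.77

R₀ = Σ lₓ mₓ:
  age 12: 0.693 × 0 = 0.0000
  age 13: 0.496 × 23 = 11.4080
  age 14: 0.289 × 22 = 6.3580
R₀ = 0.0000 + 11.4080 + 6.3580 = 17.7660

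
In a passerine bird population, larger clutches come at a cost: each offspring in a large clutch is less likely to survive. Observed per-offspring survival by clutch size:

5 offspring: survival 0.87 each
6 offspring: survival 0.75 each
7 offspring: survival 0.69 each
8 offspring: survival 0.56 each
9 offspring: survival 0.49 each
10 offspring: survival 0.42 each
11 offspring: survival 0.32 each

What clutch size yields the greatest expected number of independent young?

Expected independent young = c × s(c):
  c=5: 5 × 0.87 = 4.350
  c=6: 6 × 0.75 = 4.500
  c=7: 7 × 0.69 = 4.830
  c=8: 8 × 0.56 = 4.480
  c=9: 9 × 0.49 = 4.410
  c=10: 10 × 0.42 = 4.200
  c=11: 11 × 0.32 = 3.520
Maximum at c = 7 (4.830 independent young).

7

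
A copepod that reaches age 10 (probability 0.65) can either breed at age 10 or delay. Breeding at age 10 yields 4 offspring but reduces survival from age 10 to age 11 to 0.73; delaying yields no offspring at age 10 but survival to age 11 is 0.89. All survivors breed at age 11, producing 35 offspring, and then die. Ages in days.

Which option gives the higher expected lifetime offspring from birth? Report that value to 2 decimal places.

breed at age 10: R₀ = 0.65 × (4 + 0.73 × 35) = 0.65 × 29.5500 = 19.2075
delay to age 11: R₀ = 0.65 × (0.89 × 35) = 0.65 × 31.1500 = 20.2475
Higher: delay to age 11 (20.2475).

20.25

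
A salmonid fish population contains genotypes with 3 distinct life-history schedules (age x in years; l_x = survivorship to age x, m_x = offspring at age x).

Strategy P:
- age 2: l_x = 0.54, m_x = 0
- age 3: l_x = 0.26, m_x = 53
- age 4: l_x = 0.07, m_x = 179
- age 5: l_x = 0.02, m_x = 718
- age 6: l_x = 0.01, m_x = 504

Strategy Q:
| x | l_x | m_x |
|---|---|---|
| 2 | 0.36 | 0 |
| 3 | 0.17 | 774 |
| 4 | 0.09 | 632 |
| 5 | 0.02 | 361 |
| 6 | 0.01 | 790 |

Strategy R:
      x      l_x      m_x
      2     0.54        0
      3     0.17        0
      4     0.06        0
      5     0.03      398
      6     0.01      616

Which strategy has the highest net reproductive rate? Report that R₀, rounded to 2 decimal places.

Strategy P: R₀ = 0.54×0 + 0.26×53 + 0.07×179 + 0.02×718 + 0.01×504 = 45.7100
Strategy Q: R₀ = 0.36×0 + 0.17×774 + 0.09×632 + 0.02×361 + 0.01×790 = 203.5800
Strategy R: R₀ = 0.54×0 + 0.17×0 + 0.06×0 + 0.03×398 + 0.01×616 = 18.1000
Highest R₀: strategy Q with 203.5800.

203.58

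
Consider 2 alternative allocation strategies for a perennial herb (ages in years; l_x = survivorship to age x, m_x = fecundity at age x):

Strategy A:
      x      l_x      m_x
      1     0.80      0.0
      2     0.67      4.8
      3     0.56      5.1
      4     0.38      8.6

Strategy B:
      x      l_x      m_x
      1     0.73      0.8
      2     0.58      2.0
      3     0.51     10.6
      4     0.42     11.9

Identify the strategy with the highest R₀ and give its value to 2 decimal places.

12.15

Strategy A: R₀ = 0.80×0.0 + 0.67×4.8 + 0.56×5.1 + 0.38×8.6 = 9.3400
Strategy B: R₀ = 0.73×0.8 + 0.58×2.0 + 0.51×10.6 + 0.42×11.9 = 12.1480
Highest R₀: strategy B with 12.1480.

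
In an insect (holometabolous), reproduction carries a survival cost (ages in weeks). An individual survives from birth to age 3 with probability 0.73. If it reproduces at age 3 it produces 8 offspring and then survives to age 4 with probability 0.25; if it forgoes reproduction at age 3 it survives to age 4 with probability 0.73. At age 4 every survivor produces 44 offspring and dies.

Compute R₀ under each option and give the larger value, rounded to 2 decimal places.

breed at age 3: R₀ = 0.73 × (8 + 0.25 × 44) = 0.73 × 19.0000 = 13.8700
delay to age 4: R₀ = 0.73 × (0.73 × 44) = 0.73 × 32.1200 = 23.4476
Higher: delay to age 4 (23.4476).

23.45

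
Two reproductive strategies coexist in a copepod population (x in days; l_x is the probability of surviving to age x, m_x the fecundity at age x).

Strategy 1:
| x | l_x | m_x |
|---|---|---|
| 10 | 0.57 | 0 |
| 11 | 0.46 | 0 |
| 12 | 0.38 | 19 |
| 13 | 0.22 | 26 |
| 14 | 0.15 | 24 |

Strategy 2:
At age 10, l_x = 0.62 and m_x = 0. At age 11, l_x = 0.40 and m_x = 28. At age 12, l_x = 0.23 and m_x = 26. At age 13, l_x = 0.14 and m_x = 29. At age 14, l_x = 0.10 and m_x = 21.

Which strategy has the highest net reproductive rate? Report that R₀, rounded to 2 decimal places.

Strategy 1: R₀ = 0.57×0 + 0.46×0 + 0.38×19 + 0.22×26 + 0.15×24 = 16.5400
Strategy 2: R₀ = 0.62×0 + 0.40×28 + 0.23×26 + 0.14×29 + 0.10×21 = 23.3400
Highest R₀: strategy 2 with 23.3400.

23.34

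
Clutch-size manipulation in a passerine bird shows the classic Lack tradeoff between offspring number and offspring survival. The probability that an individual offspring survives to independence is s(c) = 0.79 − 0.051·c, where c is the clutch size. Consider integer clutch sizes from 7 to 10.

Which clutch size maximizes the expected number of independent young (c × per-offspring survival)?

8

Expected independent young = c × s(c):
  c=7: 7 × 0.433 = 3.031
  c=8: 8 × 0.382 = 3.056
  c=9: 9 × 0.331 = 2.979
  c=10: 10 × 0.280 = 2.800
Maximum at c = 8 (3.056 independent young).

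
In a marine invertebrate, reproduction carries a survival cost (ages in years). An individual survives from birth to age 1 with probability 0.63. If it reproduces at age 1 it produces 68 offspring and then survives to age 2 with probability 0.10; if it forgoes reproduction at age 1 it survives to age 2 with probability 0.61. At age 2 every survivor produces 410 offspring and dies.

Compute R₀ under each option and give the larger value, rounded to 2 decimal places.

breed at age 1: R₀ = 0.63 × (68 + 0.10 × 410) = 0.63 × 109.0000 = 68.6700
delay to age 2: R₀ = 0.63 × (0.61 × 410) = 0.63 × 250.1000 = 157.5630
Higher: delay to age 2 (157.5630).

157.56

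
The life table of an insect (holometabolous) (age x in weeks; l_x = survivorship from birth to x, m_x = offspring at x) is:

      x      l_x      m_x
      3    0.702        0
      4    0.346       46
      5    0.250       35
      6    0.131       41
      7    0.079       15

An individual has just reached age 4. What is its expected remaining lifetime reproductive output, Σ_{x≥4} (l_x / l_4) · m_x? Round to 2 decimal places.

l_4 = 0.346. Conditional survival from age 4 to x is l_x / l_4.
  x=4: (0.346/0.346) × 46 = 46.0000
  x=5: (0.250/0.346) × 35 = 25.2890
  x=6: (0.131/0.346) × 41 = 15.5231
  x=7: (0.079/0.346) × 15 = 3.4249
Sum = 46.0000 + 25.2890 + 15.5231 + 3.4249 = 90.2370

90.24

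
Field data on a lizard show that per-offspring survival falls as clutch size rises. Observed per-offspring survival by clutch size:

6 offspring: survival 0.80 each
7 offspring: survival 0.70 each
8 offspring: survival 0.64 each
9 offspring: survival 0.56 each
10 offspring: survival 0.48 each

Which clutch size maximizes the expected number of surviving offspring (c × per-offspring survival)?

8

Expected surviving offspring = c × s(c):
  c=6: 6 × 0.80 = 4.800
  c=7: 7 × 0.70 = 4.900
  c=8: 8 × 0.64 = 5.120
  c=9: 9 × 0.56 = 5.040
  c=10: 10 × 0.48 = 4.800
Maximum at c = 8 (5.120 surviving offspring).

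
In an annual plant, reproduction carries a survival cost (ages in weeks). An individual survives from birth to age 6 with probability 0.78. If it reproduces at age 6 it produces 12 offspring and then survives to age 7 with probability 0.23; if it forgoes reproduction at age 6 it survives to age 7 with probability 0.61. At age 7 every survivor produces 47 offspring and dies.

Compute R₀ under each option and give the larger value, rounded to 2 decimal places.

22.36

breed at age 6: R₀ = 0.78 × (12 + 0.23 × 47) = 0.78 × 22.8100 = 17.7918
delay to age 7: R₀ = 0.78 × (0.61 × 47) = 0.78 × 28.6700 = 22.3626
Higher: delay to age 7 (22.3626).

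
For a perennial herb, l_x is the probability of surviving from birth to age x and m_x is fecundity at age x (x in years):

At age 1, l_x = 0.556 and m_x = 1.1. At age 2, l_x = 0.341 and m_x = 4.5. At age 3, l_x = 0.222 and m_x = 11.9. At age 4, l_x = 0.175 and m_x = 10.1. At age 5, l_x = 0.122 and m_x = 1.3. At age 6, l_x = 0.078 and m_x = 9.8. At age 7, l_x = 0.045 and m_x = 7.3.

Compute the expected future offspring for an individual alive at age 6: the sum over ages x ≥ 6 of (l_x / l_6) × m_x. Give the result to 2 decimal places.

l_6 = 0.078. Conditional survival from age 6 to x is l_x / l_6.
  x=6: (0.078/0.078) × 9.8 = 9.8000
  x=7: (0.045/0.078) × 7.3 = 4.2115
Sum = 9.8000 + 4.2115 = 14.0115

14.01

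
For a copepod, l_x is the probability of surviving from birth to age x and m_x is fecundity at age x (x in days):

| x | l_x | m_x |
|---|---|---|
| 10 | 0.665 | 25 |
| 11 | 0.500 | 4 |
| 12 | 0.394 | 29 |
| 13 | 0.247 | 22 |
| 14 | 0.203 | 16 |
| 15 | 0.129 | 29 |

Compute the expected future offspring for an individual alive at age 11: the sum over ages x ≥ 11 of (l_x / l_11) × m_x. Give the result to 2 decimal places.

l_11 = 0.500. Conditional survival from age 11 to x is l_x / l_11.
  x=11: (0.500/0.500) × 4 = 4.0000
  x=12: (0.394/0.500) × 29 = 22.8520
  x=13: (0.247/0.500) × 22 = 10.8680
  x=14: (0.203/0.500) × 16 = 6.4960
  x=15: (0.129/0.500) × 29 = 7.4820
Sum = 4.0000 + 22.8520 + 10.8680 + 6.4960 + 7.4820 = 51.6980

51.70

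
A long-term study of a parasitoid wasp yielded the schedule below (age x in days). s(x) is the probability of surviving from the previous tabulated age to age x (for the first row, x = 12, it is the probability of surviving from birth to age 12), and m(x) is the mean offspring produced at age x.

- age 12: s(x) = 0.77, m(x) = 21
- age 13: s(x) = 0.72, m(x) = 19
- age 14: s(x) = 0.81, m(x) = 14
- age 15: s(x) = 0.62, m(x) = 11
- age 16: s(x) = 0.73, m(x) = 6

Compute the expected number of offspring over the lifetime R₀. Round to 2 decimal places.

37.27

Survivorship from birth: l_x = s_12·s_13·…·s_x.
  l_12 = 0.77000
  l_13 = 0.55440
  l_14 = 0.44906
  l_15 = 0.27842
  l_16 = 0.20325
R₀ = Σ l_x m(x):
  age 12: 0.77000 × 21 = 16.1700
  age 13: 0.55440 × 19 = 10.5336
  age 14: 0.44906 × 14 = 6.2868
  age 15: 0.27842 × 11 = 3.0626
  age 16: 0.20325 × 6 = 1.2195
R₀ = 16.1700 + 10.5336 + 6.2868 + 3.0626 + 1.2195 = 37.2726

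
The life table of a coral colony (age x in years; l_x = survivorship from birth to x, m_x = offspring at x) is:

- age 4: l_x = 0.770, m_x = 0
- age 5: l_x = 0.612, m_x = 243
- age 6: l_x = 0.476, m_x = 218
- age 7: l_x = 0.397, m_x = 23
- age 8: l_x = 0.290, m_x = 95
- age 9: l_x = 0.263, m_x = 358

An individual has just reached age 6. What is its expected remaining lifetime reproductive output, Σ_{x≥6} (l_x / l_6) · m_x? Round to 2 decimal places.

l_6 = 0.476. Conditional survival from age 6 to x is l_x / l_6.
  x=6: (0.476/0.476) × 218 = 218.0000
  x=7: (0.397/0.476) × 23 = 19.1828
  x=8: (0.290/0.476) × 95 = 57.8782
  x=9: (0.263/0.476) × 358 = 197.8025
Sum = 218.0000 + 19.1828 + 57.8782 + 197.8025 = 492.8634

492.86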